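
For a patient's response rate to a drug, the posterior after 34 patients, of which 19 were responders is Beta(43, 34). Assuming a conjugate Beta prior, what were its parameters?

Beta is conjugate to the binomial likelihood: posterior = Beta(α+s, β+f).
Subtract the data counts: 43−19=24, 34−15=19.

Beta(24, 19)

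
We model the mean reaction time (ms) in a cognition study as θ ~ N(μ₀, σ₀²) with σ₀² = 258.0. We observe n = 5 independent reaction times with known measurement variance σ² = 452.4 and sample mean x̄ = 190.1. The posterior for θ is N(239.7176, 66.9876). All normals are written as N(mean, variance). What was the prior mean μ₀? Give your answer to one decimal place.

μ₀ = 381.2

With known observation variance, the Normal–Normal posterior has precision τ_n = τ₀ + n/σ² and mean μ_n = (τ₀μ₀ + (n/σ²)x̄)/τ_n.
Here τ₀ = 1/258.0 = 0.003876 and τ_data = 5/452.4 = 0.011052, so τ_n = 0.014928.
Rearranging for μ₀: μ₀ = (μ_n·τ_n − τ_data·x̄)/τ₀ = (239.7176·0.014928 − 0.011052·190.1) / 0.003876 = 1.477519/0.003876 ≈ 381.2.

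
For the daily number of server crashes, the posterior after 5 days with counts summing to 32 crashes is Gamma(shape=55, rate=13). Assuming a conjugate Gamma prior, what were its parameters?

Gamma–Poisson conjugacy: posterior shape = α + Σxᵢ, posterior rate = β + n.
So α = 55 − 32 = 23 and β = 13 − 5 = 8.

Gamma(shape=23, rate=8)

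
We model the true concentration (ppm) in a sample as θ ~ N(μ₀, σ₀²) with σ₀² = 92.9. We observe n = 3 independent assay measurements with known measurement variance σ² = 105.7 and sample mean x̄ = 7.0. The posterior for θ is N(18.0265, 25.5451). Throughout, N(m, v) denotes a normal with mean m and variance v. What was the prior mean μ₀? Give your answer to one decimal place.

μ₀ = 47.1

The posterior mean is a precision-weighted average: μ_n = (τ₀μ₀ + τ_data·x̄)/(τ₀+τ_data), with τ₀=1/σ₀² and τ_data=n/σ².
Here τ₀ = 1/92.9 = 0.010764 and τ_data = 3/105.7 = 0.028382, so τ_n = 0.039146.
Rearranging for μ₀: μ₀ = (μ_n·τ_n − τ_data·x̄)/τ₀ = (18.0265·0.039146 − 0.028382·7.0) / 0.010764 = 0.506991/0.010764 ≈ 47.1.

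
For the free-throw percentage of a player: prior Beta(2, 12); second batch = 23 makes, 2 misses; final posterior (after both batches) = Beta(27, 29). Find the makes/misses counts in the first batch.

2 makes and 15 misses

Sequential conjugate updates are equivalent to a single update on the pooled data, so total successes = posterior α − prior α and total failures = posterior β − prior β.
Total across both batches: 27−2=25 makes, 29−12=17 misses.
Subtract the second batch: 25−23=2 makes and 17−2=15 misses.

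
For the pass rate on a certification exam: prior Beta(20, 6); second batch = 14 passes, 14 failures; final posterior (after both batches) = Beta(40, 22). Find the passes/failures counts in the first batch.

6 passes and 2 failures

Sequential conjugate updates are equivalent to a single update on the pooled data, so total successes = posterior α − prior α and total failures = posterior β − prior β.
Total across both batches: 40−20=20 passes, 22−6=16 failures.
Subtract the second batch: 20−14=6 passes and 16−14=2 failures.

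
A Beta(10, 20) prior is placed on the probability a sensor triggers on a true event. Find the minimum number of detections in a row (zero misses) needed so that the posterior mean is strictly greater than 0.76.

k = 54

After k detections and 0 misses the posterior is Beta(10+k, 20), with mean (10+k)/(10+20+k).
Set (10+k)/(30+k) > 0.76 and solve: k > (0.76·30 − 10)/(1 − 0.76) = 53.333.
The smallest integer exceeding 53.333 is 54.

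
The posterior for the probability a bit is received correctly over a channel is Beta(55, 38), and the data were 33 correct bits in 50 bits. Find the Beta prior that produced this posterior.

Beta(22, 21)

Beta is conjugate to the binomial likelihood: posterior = Beta(a+s, b+f).
So a = 55 − 33 = 22 and b = 38 − 17 = 21.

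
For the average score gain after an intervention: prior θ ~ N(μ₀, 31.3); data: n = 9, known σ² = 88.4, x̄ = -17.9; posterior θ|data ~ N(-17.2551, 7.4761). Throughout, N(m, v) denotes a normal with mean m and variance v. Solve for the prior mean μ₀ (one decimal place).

μ₀ = -15.2

The posterior mean is a precision-weighted average: μ_n = (τ₀μ₀ + τ_data·x̄)/(τ₀+τ_data), with τ₀=1/σ₀² and τ_data=n/σ².
Here τ₀ = 1/31.3 = 0.031949 and τ_data = 9/88.4 = 0.101810, so τ_n = 0.133759.
Rearranging for μ₀: μ₀ = (μ_n·τ_n − τ_data·x̄)/τ₀ = (-17.2551·0.133759 − 0.101810·-17.9) / 0.031949 = -0.485626/0.031949 ≈ -15.2.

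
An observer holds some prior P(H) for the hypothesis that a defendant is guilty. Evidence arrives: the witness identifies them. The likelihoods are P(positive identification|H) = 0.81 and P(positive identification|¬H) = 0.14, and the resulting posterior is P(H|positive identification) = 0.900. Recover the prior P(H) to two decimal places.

Bayes' rule in odds form gives O(H|E) = O(H)·[P(E|H)/P(E|¬H)], hence O(H) = O(H|E)/LR.
Posterior odds = 0.900/(1−0.900) = 9.0000. LR = 0.81/0.14 = 5.7857.
Prior odds = 9.0000/5.7857 = 1.5556, so P(H) = 1.5556/(1+1.5556) ≈ 0.61.

P(H) = 0.61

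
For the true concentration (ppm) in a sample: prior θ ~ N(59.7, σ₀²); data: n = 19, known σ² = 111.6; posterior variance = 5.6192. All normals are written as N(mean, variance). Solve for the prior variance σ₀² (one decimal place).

σ₀² = 129.7

For the Normal–Normal model with known σ², precisions add: τ_n = τ₀ + n/σ².
So 1/σ₀² = 1/5.6192 − 19/111.6 = 0.177961 − 0.170251 = 0.007710.
Hence σ₀² = 1/0.007710 ≈ 129.7.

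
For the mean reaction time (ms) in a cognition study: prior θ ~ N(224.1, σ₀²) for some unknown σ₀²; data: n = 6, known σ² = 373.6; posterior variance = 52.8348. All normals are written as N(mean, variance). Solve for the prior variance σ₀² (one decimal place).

For the Normal–Normal model with known σ², precisions add: τ_n = τ₀ + n/σ².
So 1/σ₀² = 1/52.8348 − 6/373.6 = 0.018927 − 0.016060 = 0.002867.
Hence σ₀² = 1/0.002867 ≈ 348.8.

σ₀² = 348.8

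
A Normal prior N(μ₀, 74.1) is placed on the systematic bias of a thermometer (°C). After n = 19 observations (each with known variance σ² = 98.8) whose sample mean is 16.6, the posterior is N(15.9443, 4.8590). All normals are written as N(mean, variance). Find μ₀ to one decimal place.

With known observation variance, the Normal–Normal posterior has precision τ_n = τ₀ + n/σ² and mean μ_n = (τ₀μ₀ + (n/σ²)x̄)/τ_n.
Here τ₀ = 1/74.1 = 0.013495 and τ_data = 19/98.8 = 0.192308, so τ_n = 0.205803.
Rearranging for μ₀: μ₀ = (μ_n·τ_n − τ_data·x̄)/τ₀ = (15.9443·0.205803 − 0.192308·16.6) / 0.013495 = 0.089072/0.013495 ≈ 6.6.

μ₀ = 6.6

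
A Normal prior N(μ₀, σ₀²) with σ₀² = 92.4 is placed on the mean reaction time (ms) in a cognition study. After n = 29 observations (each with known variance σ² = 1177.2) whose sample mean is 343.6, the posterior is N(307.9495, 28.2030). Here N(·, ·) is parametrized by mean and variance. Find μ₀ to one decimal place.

The posterior mean is a precision-weighted average: μ_n = (τ₀μ₀ + τ_data·x̄)/(τ₀+τ_data), with τ₀=1/σ₀² and τ_data=n/σ².
Here τ₀ = 1/92.4 = 0.010823 and τ_data = 29/1177.2 = 0.024635, so τ_n = 0.035458.
Rearranging for μ₀: μ₀ = (μ_n·τ_n − τ_data·x̄)/τ₀ = (307.9495·0.035458 − 0.024635·343.6) / 0.010823 = 2.454687/0.010823 ≈ 226.8.

μ₀ = 226.8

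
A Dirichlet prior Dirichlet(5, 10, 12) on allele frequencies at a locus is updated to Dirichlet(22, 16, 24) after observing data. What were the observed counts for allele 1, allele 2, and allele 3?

For a Dirichlet(α) prior with multinomial counts c, the posterior is Dirichlet(α + c) componentwise.
Counts are posterior − prior componentwise: 22−5=17, 16−10=6, 24−12=12.

counts (17, 6, 12)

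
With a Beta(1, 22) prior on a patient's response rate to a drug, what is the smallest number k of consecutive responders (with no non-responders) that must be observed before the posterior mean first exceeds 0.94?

k = 344

After k responders and 0 non-responders the posterior is Beta(1+k, 22), with mean (1+k)/(1+22+k).
Set (1+k)/(23+k) > 0.94 and solve: k > (0.94·23 − 1)/(1 − 0.94) = 343.667.
The smallest integer exceeding 343.667 is 344, and checking k=344: (345)/(367) = 0.9401 > 0.94.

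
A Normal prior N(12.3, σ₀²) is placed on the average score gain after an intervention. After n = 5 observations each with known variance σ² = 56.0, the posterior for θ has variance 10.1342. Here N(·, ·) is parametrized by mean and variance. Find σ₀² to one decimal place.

For the Normal–Normal model with known σ², precisions add: τ_n = τ₀ + n/σ².
So 1/σ₀² = 1/10.1342 − 5/56.0 = 0.098676 − 0.089286 = 0.009390.
Hence σ₀² = 1/0.009390 ≈ 106.5.

σ₀² = 106.5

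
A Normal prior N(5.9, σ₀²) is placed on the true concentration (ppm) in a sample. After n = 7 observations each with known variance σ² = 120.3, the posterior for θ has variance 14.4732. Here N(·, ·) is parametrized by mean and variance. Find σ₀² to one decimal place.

Posterior precision equals prior precision plus data precision: 1/σ_n² = 1/σ₀² + n/σ².
So 1/σ₀² = 1/14.4732 − 7/120.3 = 0.069093 − 0.058188 = 0.010905.
Hence σ₀² = 1/0.010905 ≈ 91.7.

σ₀² = 91.7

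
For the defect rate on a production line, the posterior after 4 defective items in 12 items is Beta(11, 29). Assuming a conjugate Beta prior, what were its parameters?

Beta is conjugate to the binomial likelihood: posterior = Beta(α+s, β+f).
So α = 11 − 4 = 7 and β = 29 − 8 = 21.

Beta(7, 21)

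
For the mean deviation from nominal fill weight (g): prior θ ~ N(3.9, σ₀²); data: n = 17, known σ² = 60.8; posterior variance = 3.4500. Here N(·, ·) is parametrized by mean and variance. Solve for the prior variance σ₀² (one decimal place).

σ₀² = 97.6

For the Normal–Normal model with known σ², precisions add: τ_n = τ₀ + n/σ².
So 1/σ₀² = 1/3.4500 − 17/60.8 = 0.289855 − 0.279605 = 0.010250.
Hence σ₀² = 1/0.010250 ≈ 97.6.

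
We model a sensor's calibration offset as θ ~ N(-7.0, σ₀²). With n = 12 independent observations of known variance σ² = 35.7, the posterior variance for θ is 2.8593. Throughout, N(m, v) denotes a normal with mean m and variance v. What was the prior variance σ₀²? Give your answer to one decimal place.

σ₀² = 73.5

For the Normal–Normal model with known σ², precisions add: τ_n = τ₀ + n/σ².
So 1/σ₀² = 1/2.8593 − 12/35.7 = 0.349736 − 0.336134 = 0.013602.
Hence σ₀² = 1/0.013602 ≈ 73.5.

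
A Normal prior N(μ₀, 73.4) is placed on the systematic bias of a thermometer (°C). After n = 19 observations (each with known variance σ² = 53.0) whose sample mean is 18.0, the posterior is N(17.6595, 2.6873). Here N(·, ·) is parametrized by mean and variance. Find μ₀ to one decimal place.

The posterior mean is a precision-weighted average: μ_n = (τ₀μ₀ + τ_data·x̄)/(τ₀+τ_data), with τ₀=1/σ₀² and τ_data=n/σ².
Here τ₀ = 1/73.4 = 0.013624 and τ_data = 19/53.0 = 0.358491, so τ_n = 0.372115.
Rearranging for μ₀: μ₀ = (μ_n·τ_n − τ_data·x̄)/τ₀ = (17.6595·0.372115 − 0.358491·18.0) / 0.013624 = 0.118527/0.013624 ≈ 8.7.

μ₀ = 8.7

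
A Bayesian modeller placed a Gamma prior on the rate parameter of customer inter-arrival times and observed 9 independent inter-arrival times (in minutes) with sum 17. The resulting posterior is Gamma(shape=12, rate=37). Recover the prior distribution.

Gamma–exponential conjugacy: posterior shape = α + n, posterior rate = β + Σtᵢ.
So α = 12 − 9 = 3 and β = 37 − 17 = 20.

Gamma(shape=3, rate=20)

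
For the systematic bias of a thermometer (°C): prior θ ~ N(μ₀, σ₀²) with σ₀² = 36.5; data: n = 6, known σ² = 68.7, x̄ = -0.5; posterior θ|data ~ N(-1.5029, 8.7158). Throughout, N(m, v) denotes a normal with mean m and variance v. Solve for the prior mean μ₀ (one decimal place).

μ₀ = -4.7

With known observation variance, the Normal–Normal posterior has precision τ_n = τ₀ + n/σ² and mean μ_n = (τ₀μ₀ + (n/σ²)x̄)/τ_n.
Here τ₀ = 1/36.5 = 0.027397 and τ_data = 6/68.7 = 0.087336, so τ_n = 0.114733.
Rearranging for μ₀: μ₀ = (μ_n·τ_n − τ_data·x̄)/τ₀ = (-1.5029·0.114733 − 0.087336·-0.5) / 0.027397 = -0.128764/0.027397 ≈ -4.7.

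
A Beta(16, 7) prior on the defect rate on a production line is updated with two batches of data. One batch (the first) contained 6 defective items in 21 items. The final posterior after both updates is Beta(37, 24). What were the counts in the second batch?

15 defective items and 2 good items

Sequential conjugate updates are equivalent to a single update on the pooled data, so total successes = posterior α − prior α and total failures = posterior β − prior β.
Total across both batches: 37−16=21 defective items, 24−7=17 good items.
Subtract the first batch: 21−6=15 defective items and 17−15=2 good items.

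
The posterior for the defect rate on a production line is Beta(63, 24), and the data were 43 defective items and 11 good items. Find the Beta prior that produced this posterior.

Beta(20, 13)

Under Beta–binomial conjugacy the posterior parameters are (a+s, b+f).
Subtract the data counts: 63−43=20, 24−11=13.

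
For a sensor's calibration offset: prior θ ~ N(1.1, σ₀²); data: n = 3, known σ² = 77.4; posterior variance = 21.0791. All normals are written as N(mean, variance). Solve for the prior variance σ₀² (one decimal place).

σ₀² = 115.2

For the Normal–Normal model with known σ², precisions add: τ_n = τ₀ + n/σ².
So 1/σ₀² = 1/21.0791 − 3/77.4 = 0.047440 − 0.038760 = 0.008680.
Hence σ₀² = 1/0.008680 ≈ 115.2.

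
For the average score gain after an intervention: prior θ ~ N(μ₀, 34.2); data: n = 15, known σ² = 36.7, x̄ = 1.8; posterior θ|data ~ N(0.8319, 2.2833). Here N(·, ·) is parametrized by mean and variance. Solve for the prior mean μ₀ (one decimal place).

μ₀ = -12.7

The posterior mean is a precision-weighted average: μ_n = (τ₀μ₀ + τ_data·x̄)/(τ₀+τ_data), with τ₀=1/σ₀² and τ_data=n/σ².
Here τ₀ = 1/34.2 = 0.029240 and τ_data = 15/36.7 = 0.408719, so τ_n = 0.437959.
Rearranging for μ₀: μ₀ = (μ_n·τ_n − τ_data·x̄)/τ₀ = (0.8319·0.437959 − 0.408719·1.8) / 0.029240 = -0.371356/0.029240 ≈ -12.7.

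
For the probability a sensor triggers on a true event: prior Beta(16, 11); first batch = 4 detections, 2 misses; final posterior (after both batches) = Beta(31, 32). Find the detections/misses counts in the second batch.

Sequential conjugate updates are equivalent to a single update on the pooled data, so total successes = posterior α − prior α and total failures = posterior β − prior β.
Total across both batches: 31−16=15 detections, 32−11=21 misses.
Subtract the first batch: 15−4=11 detections and 21−2=19 misses.

11 detections and 19 misses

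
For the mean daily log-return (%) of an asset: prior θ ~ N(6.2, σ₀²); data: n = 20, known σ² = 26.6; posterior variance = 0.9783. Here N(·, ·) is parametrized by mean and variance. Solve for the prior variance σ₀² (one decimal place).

σ₀² = 3.7

For the Normal–Normal model with known σ², precisions add: τ_n = τ₀ + n/σ².
So 1/σ₀² = 1/0.9783 − 20/26.6 = 1.022181 − 0.751880 = 0.270301.
Hence σ₀² = 1/0.270301 ≈ 3.7.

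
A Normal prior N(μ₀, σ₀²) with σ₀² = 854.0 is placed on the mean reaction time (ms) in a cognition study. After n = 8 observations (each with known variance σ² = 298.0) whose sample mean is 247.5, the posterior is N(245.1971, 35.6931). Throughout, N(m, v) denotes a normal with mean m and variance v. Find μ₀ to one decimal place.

The posterior mean is a precision-weighted average: μ_n = (τ₀μ₀ + τ_data·x̄)/(τ₀+τ_data), with τ₀=1/σ₀² and τ_data=n/σ².
Here τ₀ = 1/854.0 = 0.001171 and τ_data = 8/298.0 = 0.026846, so τ_n = 0.028017.
Rearranging for μ₀: μ₀ = (μ_n·τ_n − τ_data·x̄)/τ₀ = (245.1971·0.028017 − 0.026846·247.5) / 0.001171 = 0.225302/0.001171 ≈ 192.4.

μ₀ = 192.4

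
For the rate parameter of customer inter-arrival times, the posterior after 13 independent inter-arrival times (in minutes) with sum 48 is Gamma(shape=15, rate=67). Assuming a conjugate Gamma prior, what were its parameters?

Gamma(shape=2, rate=19)

For an exponential likelihood with a Gamma(α, β) prior on the rate, n observations with total T give posterior Gamma(α+n, β+T).
So α = 15 − 13 = 2 and β = 67 − 48 = 19.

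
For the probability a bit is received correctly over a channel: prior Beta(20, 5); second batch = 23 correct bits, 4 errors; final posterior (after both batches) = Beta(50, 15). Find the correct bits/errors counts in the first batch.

7 correct bits and 6 errors

Because Beta–binomial updating is additive in the counts, the combined data contributed (α_post−α_prior, β_post−β_prior) successes and failures.
Total across both batches: 50−20=30 correct bits, 15−5=10 errors.
Subtract the second batch: 30−23=7 correct bits and 10−4=6 errors.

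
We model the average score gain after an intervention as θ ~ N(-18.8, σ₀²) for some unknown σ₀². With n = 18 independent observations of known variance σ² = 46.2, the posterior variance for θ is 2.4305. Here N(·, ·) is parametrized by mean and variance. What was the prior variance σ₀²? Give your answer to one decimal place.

σ₀² = 45.8

For the Normal–Normal model with known σ², precisions add: τ_n = τ₀ + n/σ².
So 1/σ₀² = 1/2.4305 − 18/46.2 = 0.411438 − 0.389610 = 0.021828.
Hence σ₀² = 1/0.021828 ≈ 45.8.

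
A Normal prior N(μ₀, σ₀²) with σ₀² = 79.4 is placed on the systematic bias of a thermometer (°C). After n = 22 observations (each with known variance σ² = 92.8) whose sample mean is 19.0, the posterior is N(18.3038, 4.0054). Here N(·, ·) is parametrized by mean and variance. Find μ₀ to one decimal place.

The posterior mean is a precision-weighted average: μ_n = (τ₀μ₀ + τ_data·x̄)/(τ₀+τ_data), with τ₀=1/σ₀² and τ_data=n/σ².
Here τ₀ = 1/79.4 = 0.012594 and τ_data = 22/92.8 = 0.237069, so τ_n = 0.249663.
Rearranging for μ₀: μ₀ = (μ_n·τ_n − τ_data·x̄)/τ₀ = (18.3038·0.249663 − 0.237069·19.0) / 0.012594 = 0.065471/0.012594 ≈ 5.2.

μ₀ = 5.2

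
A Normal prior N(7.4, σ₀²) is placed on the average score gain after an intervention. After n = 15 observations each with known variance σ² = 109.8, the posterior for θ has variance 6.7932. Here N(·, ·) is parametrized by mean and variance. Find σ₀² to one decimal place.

σ₀² = 94.4

Posterior precision equals prior precision plus data precision: 1/σ_n² = 1/σ₀² + n/σ².
So 1/σ₀² = 1/6.7932 − 15/109.8 = 0.147206 − 0.136612 = 0.010594.
Hence σ₀² = 1/0.010594 ≈ 94.4.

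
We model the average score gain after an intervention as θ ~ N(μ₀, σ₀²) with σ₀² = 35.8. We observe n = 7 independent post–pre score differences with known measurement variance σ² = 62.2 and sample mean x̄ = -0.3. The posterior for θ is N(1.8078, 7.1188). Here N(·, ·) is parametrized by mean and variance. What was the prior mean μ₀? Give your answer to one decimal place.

With known observation variance, the Normal–Normal posterior has precision τ_n = τ₀ + n/σ² and mean μ_n = (τ₀μ₀ + (n/σ²)x̄)/τ_n.
Here τ₀ = 1/35.8 = 0.027933 and τ_data = 7/62.2 = 0.112540, so τ_n = 0.140473.
Rearranging for μ₀: μ₀ = (μ_n·τ_n − τ_data·x̄)/τ₀ = (1.8078·0.140473 − 0.112540·-0.3) / 0.027933 = 0.287709/0.027933 ≈ 10.3.

μ₀ = 10.3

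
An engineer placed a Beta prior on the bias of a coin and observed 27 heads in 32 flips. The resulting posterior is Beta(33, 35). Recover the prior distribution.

Beta(6, 30)

Under Beta–binomial conjugacy the posterior parameters are (α+s, β+f).
So α = 33 − 27 = 6 and β = 35 − 5 = 30.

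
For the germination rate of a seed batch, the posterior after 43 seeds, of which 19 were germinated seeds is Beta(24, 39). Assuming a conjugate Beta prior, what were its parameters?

Beta(5, 15)

A Beta(α, β) prior with s successes and f failures in binomial data gives a Beta(α+s, β+f) posterior.
So α = 24 − 19 = 5 and β = 39 − 24 = 15.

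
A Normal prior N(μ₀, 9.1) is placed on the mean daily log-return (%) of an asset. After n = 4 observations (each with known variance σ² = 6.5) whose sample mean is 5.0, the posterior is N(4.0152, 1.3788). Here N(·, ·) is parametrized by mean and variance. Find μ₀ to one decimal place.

μ₀ = -1.5

The posterior mean is a precision-weighted average: μ_n = (τ₀μ₀ + τ_data·x̄)/(τ₀+τ_data), with τ₀=1/σ₀² and τ_data=n/σ².
Here τ₀ = 1/9.1 = 0.109890 and τ_data = 4/6.5 = 0.615385, so τ_n = 0.725275.
Rearranging for μ₀: μ₀ = (μ_n·τ_n − τ_data·x̄)/τ₀ = (4.0152·0.725275 − 0.615385·5.0) / 0.109890 = -0.164801/0.109890 ≈ -1.5.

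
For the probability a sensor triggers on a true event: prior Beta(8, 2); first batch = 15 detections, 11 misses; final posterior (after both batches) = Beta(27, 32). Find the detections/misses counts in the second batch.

4 detections and 19 misses

Because Beta–binomial updating is additive in the counts, the combined data contributed (α_post−α_prior, β_post−β_prior) successes and failures.
Total across both batches: 27−8=19 detections, 32−2=30 misses.
Subtract the first batch: 19−15=4 detections and 30−11=19 misses.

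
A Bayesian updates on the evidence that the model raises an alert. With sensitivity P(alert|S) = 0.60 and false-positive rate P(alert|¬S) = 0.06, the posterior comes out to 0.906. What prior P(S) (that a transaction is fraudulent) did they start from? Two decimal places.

P(S) = 0.49

Bayes' rule in odds form gives O(S|E) = O(S)·[P(E|S)/P(E|¬S)], hence O(S) = O(S|E)/LR.
Posterior odds = 0.906/(1−0.906) = 9.6383. LR = 0.60/0.06 = 10.0000.
Prior odds = 9.6383/10.0000 = 0.9638, so P(S) = 0.9638/(1+0.9638) ≈ 0.49.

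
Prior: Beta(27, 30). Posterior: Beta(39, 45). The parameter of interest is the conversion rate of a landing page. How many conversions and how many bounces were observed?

Beta is conjugate to the binomial likelihood: posterior = Beta(α+s, β+f).
Match parameters: s=39−27=12, f=45−30=15.

12 conversions and 15 bounces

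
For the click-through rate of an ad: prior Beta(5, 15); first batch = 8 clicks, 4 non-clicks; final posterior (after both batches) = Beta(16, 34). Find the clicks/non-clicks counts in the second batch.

3 clicks and 15 non-clicks

Because Beta–binomial updating is additive in the counts, the combined data contributed (α_post−α_prior, β_post−β_prior) successes and failures.
Total across both batches: 16−5=11 clicks, 34−15=19 non-clicks.
Subtract the first batch: 11−8=3 clicks and 19−4=15 non-clicks.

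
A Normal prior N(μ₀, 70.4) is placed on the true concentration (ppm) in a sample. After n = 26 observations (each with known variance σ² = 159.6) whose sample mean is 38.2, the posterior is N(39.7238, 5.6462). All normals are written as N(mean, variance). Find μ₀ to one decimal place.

With known observation variance, the Normal–Normal posterior has precision τ_n = τ₀ + n/σ² and mean μ_n = (τ₀μ₀ + (n/σ²)x̄)/τ_n.
Here τ₀ = 1/70.4 = 0.014205 and τ_data = 26/159.6 = 0.162907, so τ_n = 0.177112.
Rearranging for μ₀: μ₀ = (μ_n·τ_n − τ_data·x̄)/τ₀ = (39.7238·0.177112 − 0.162907·38.2) / 0.014205 = 0.812514/0.014205 ≈ 57.2.

μ₀ = 57.2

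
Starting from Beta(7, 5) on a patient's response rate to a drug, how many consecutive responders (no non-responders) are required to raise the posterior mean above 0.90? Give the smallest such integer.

After k responders and 0 non-responders the posterior is Beta(7+k, 5), with mean (7+k)/(7+5+k).
Set (7+k)/(12+k) > 0.90 and solve: k > (0.90·12 − 7)/(1 − 0.90) = 38.000.
The smallest integer exceeding 38.000 is 39, and checking k=39: (46)/(51) = 0.9020 > 0.90.

k = 39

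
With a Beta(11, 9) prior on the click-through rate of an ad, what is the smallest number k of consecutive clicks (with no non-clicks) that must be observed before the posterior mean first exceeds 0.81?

k = 28

After k clicks and 0 non-clicks the posterior is Beta(11+k, 9), with mean (11+k)/(11+9+k).
Set (11+k)/(20+k) > 0.81 and solve: k > (0.81·20 − 11)/(1 − 0.81) = 27.368.
The smallest integer exceeding 27.368 is 28, and checking k=28: (39)/(48) = 0.8125 > 0.81.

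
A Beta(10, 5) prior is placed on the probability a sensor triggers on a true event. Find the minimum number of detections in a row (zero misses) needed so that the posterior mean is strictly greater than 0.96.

k = 111

After k detections and 0 misses the posterior is Beta(10+k, 5), with mean (10+k)/(10+5+k).
Set (10+k)/(15+k) > 0.96 and solve: k > (0.96·15 − 10)/(1 − 0.96) = 110.000.
The smallest integer exceeding 110.000 is 111, and checking k=111: (121)/(126) = 0.9603 > 0.96.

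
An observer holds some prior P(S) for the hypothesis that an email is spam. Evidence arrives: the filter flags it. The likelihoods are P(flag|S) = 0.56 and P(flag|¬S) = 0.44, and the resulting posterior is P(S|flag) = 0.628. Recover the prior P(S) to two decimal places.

Bayes' rule in odds form gives O(S|E) = O(S)·[P(E|S)/P(E|¬S)], hence O(S) = O(S|E)/LR.
Posterior odds = 0.628/(1−0.628) = 1.6882. LR = 0.56/0.44 = 1.2727.
Prior odds = 1.6882/1.2727 = 1.3265, so P(S) = 1.3265/(1+1.3265) ≈ 0.57.

P(S) = 0.57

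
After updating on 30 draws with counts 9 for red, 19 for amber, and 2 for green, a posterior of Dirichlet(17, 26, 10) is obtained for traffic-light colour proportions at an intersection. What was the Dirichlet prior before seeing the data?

For a Dirichlet(α) prior with multinomial counts c, the posterior is Dirichlet(α + c) componentwise.
Subtract each count from the matching posterior parameter: 17−9=8, 26−19=7, 10−2=8.

Dirichlet(8, 7, 8)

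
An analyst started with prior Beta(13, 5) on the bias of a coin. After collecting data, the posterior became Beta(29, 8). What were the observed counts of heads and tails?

Beta is conjugate to the binomial likelihood: posterior = Beta(a+s, b+f).
Match parameters: s=29−13=16, f=8−5=3.

16 heads and 3 tails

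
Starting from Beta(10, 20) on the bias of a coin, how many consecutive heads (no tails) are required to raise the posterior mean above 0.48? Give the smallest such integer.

k = 9

After k heads and 0 tails the posterior is Beta(10+k, 20), with mean (10+k)/(10+20+k).
Set (10+k)/(30+k) > 0.48 and solve: k > (0.48·30 − 10)/(1 − 0.48) = 8.462.
The smallest integer exceeding 8.462 is 9, and checking k=9: (19)/(39) = 0.4872 > 0.48.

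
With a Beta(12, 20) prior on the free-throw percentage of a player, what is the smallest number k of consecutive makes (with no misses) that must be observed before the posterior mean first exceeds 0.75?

k = 49

After k makes and 0 misses the posterior is Beta(12+k, 20), with mean (12+k)/(12+20+k).
Set (12+k)/(32+k) > 0.75 and solve: k > (0.75·32 − 12)/(1 − 0.75) = 48.000.
The smallest integer exceeding 48.000 is 49, and checking k=49: (61)/(81) = 0.7531 > 0.75.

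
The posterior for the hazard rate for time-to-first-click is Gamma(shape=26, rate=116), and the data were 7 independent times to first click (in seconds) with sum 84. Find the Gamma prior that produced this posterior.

For an exponential likelihood with a Gamma(α, β) prior on the rate, n observations with total T give posterior Gamma(α+n, β+T).
So α = 26 − 7 = 19 and β = 116 − 84 = 32.

Gamma(shape=19, rate=32)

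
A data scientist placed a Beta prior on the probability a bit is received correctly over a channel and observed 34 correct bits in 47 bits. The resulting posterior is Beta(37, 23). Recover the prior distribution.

Beta(3, 10)

A Beta(α, β) prior with s successes and f failures in binomial data gives a Beta(α+s, β+f) posterior.
Subtract the data counts: 37−34=3, 23−13=10.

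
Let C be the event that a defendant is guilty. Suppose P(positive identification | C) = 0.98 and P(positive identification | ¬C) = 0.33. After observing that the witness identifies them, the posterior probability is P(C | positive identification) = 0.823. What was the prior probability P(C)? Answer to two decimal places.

In odds form, posterior odds = prior odds × likelihood ratio, so prior odds = posterior odds ÷ LR.
Posterior odds = 0.823/(1−0.823) = 4.6497. LR = 0.98/0.33 = 2.9697.
Prior odds = 4.6497/2.9697 = 1.5657, so P(C) = 1.5657/(1+1.5657) ≈ 0.61.

P(C) = 0.61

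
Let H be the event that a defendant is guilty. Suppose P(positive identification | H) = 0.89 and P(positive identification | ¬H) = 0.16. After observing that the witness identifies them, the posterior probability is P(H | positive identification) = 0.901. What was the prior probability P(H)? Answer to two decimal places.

In odds form, posterior odds = prior odds × likelihood ratio, so prior odds = posterior odds ÷ LR.
Posterior odds = 0.901/(1−0.901) = 9.1010. LR = 0.89/0.16 = 5.5625.
Prior odds = 9.1010/5.5625 = 1.6361, so P(H) = 1.6361/(1+1.6361) ≈ 0.62.

P(H) = 0.62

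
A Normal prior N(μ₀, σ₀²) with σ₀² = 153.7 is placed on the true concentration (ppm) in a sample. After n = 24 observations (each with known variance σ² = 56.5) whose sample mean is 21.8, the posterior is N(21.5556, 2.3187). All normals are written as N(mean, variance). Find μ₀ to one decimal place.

μ₀ = 5.6

The posterior mean is a precision-weighted average: μ_n = (τ₀μ₀ + τ_data·x̄)/(τ₀+τ_data), with τ₀=1/σ₀² and τ_data=n/σ².
Here τ₀ = 1/153.7 = 0.006506 and τ_data = 24/56.5 = 0.424779, so τ_n = 0.431285.
Rearranging for μ₀: μ₀ = (μ_n·τ_n − τ_data·x̄)/τ₀ = (21.5556·0.431285 − 0.424779·21.8) / 0.006506 = 0.036425/0.006506 ≈ 5.6.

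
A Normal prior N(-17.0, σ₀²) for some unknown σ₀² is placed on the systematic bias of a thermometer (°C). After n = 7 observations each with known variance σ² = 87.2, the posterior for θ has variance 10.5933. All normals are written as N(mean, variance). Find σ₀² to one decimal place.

Posterior precision equals prior precision plus data precision: 1/σ_n² = 1/σ₀² + n/σ².
So 1/σ₀² = 1/10.5933 − 7/87.2 = 0.094399 − 0.080275 = 0.014124.
Hence σ₀² = 1/0.014124 ≈ 70.8.

σ₀² = 70.8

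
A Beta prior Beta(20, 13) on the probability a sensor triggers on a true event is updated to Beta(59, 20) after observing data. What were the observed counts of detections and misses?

Under Beta–binomial conjugacy the posterior parameters are (a+s, b+f).
Match parameters: s=59−20=39, f=20−13=7.

39 detections and 7 misses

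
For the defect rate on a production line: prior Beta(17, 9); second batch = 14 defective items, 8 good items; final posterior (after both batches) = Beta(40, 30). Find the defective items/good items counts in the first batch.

9 defective items and 13 good items

Because Beta–binomial updating is additive in the counts, the combined data contributed (α_post−α_prior, β_post−β_prior) successes and failures.
Total across both batches: 40−17=23 defective items, 30−9=21 good items.
Subtract the second batch: 23−14=9 defective items and 21−8=13 good items.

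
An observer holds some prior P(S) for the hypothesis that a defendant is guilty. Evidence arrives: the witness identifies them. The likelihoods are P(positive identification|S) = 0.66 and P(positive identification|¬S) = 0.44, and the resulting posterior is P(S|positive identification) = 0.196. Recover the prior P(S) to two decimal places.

P(S) = 0.14

Bayes' rule in odds form gives O(S|E) = O(S)·[P(E|S)/P(E|¬S)], hence O(S) = O(S|E)/LR.
Posterior odds = 0.196/(1−0.196) = 0.2438. LR = 0.66/0.44 = 1.5000.
Prior odds = 0.2438/1.5000 = 0.1625, so P(S) = 0.1625/(1+0.1625) ≈ 0.14.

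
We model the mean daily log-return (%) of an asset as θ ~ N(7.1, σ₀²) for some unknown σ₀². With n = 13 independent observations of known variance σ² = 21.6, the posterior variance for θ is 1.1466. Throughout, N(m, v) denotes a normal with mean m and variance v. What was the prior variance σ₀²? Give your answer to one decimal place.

σ₀² = 3.7

For the Normal–Normal model with known σ², precisions add: τ_n = τ₀ + n/σ².
So 1/σ₀² = 1/1.1466 − 13/21.6 = 0.872144 − 0.601852 = 0.270292.
Hence σ₀² = 1/0.270292 ≈ 3.7.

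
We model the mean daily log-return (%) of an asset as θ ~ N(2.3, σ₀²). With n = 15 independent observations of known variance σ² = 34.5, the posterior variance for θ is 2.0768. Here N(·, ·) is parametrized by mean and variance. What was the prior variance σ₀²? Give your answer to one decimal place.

Posterior precision equals prior precision plus data precision: 1/σ_n² = 1/σ₀² + n/σ².
So 1/σ₀² = 1/2.0768 − 15/34.5 = 0.481510 − 0.434783 = 0.046727.
Hence σ₀² = 1/0.046727 ≈ 21.4.

σ₀² = 21.4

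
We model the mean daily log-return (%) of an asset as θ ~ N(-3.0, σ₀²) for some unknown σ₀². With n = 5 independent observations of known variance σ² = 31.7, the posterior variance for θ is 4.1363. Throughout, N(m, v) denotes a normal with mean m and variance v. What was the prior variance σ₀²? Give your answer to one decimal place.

For the Normal–Normal model with known σ², precisions add: τ_n = τ₀ + n/σ².
So 1/σ₀² = 1/4.1363 − 5/31.7 = 0.241762 − 0.157729 = 0.084033.
Hence σ₀² = 1/0.084033 ≈ 11.9.

σ₀² = 11.9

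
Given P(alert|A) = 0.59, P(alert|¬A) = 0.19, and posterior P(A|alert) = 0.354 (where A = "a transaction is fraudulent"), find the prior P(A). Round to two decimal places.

P(A) = 0.15

Bayes' rule in odds form gives O(A|E) = O(A)·[P(E|A)/P(E|¬A)], hence O(A) = O(A|E)/LR.
Posterior odds = 0.354/(1−0.354) = 0.5480. LR = 0.59/0.19 = 3.1053.
Prior odds = 0.5480/3.1053 = 0.1765, so P(A) = 0.1765/(1+0.1765) ≈ 0.15.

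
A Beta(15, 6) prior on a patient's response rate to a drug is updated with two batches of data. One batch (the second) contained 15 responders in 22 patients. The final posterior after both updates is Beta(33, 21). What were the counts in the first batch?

3 responders and 8 non-responders

Sequential conjugate updates are equivalent to a single update on the pooled data, so total successes = posterior α − prior α and total failures = posterior β − prior β.
Total across both batches: 33−15=18 responders, 21−6=15 non-responders.
Subtract the second batch: 18−15=3 responders and 15−7=8 non-responders.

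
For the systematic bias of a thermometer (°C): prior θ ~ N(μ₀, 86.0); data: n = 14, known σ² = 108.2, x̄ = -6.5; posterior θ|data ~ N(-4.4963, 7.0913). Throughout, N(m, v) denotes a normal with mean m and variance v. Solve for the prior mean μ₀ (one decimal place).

μ₀ = 17.8

The posterior mean is a precision-weighted average: μ_n = (τ₀μ₀ + τ_data·x̄)/(τ₀+τ_data), with τ₀=1/σ₀² and τ_data=n/σ².
Here τ₀ = 1/86.0 = 0.011628 and τ_data = 14/108.2 = 0.129390, so τ_n = 0.141018.
Rearranging for μ₀: μ₀ = (μ_n·τ_n − τ_data·x̄)/τ₀ = (-4.4963·0.141018 − 0.129390·-6.5) / 0.011628 = 0.206976/0.011628 ≈ 17.8.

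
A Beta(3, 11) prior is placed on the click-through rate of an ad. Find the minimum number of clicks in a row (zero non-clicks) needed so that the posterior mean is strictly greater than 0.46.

After k clicks and 0 non-clicks the posterior is Beta(3+k, 11), with mean (3+k)/(3+11+k).
Set (3+k)/(14+k) > 0.46 and solve: k > (0.46·14 − 3)/(1 − 0.46) = 6.370.
The smallest integer exceeding 6.370 is 7.

k = 7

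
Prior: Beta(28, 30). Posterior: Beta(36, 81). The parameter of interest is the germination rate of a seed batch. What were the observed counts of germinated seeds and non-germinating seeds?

8 germinated seeds and 51 non-germinating seeds

Under Beta–binomial conjugacy the posterior parameters are (a+s, b+f).
Match parameters: s=36−28=8, f=81−30=51.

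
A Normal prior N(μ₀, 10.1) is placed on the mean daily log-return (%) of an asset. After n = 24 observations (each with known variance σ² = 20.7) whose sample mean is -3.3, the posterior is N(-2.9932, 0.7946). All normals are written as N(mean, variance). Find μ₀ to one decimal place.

μ₀ = 0.6

The posterior mean is a precision-weighted average: μ_n = (τ₀μ₀ + τ_data·x̄)/(τ₀+τ_data), with τ₀=1/σ₀² and τ_data=n/σ².
Here τ₀ = 1/10.1 = 0.099010 and τ_data = 24/20.7 = 1.159420, so τ_n = 1.258430.
Rearranging for μ₀: μ₀ = (μ_n·τ_n − τ_data·x̄)/τ₀ = (-2.9932·1.258430 − 1.159420·-3.3) / 0.099010 = 0.059353/0.099010 ≈ 0.6.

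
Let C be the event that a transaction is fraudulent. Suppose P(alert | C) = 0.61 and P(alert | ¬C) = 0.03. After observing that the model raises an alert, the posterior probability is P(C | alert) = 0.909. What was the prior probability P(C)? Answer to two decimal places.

P(C) = 0.33

Bayes' rule in odds form gives O(C|E) = O(C)·[P(E|C)/P(E|¬C)], hence O(C) = O(C|E)/LR.
Posterior odds = 0.909/(1−0.909) = 9.9890. LR = 0.61/0.03 = 20.3333.
Prior odds = 9.9890/20.3333 = 0.4913, so P(C) = 0.4913/(1+0.4913) ≈ 0.33.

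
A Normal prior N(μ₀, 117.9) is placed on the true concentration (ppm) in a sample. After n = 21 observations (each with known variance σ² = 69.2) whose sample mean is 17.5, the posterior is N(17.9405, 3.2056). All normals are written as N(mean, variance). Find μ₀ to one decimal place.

With known observation variance, the Normal–Normal posterior has precision τ_n = τ₀ + n/σ² and mean μ_n = (τ₀μ₀ + (n/σ²)x̄)/τ_n.
Here τ₀ = 1/117.9 = 0.008482 and τ_data = 21/69.2 = 0.303468, so τ_n = 0.311950.
Rearranging for μ₀: μ₀ = (μ_n·τ_n − τ_data·x̄)/τ₀ = (17.9405·0.311950 − 0.303468·17.5) / 0.008482 = 0.285849/0.008482 ≈ 33.7.

μ₀ = 33.7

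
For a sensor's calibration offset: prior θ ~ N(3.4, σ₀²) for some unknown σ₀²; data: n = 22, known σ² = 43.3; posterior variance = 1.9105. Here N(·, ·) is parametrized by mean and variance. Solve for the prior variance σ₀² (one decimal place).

For the Normal–Normal model with known σ², precisions add: τ_n = τ₀ + n/σ².
So 1/σ₀² = 1/1.9105 − 22/43.3 = 0.523423 − 0.508083 = 0.015340.
Hence σ₀² = 1/0.015340 ≈ 65.2.

σ₀² = 65.2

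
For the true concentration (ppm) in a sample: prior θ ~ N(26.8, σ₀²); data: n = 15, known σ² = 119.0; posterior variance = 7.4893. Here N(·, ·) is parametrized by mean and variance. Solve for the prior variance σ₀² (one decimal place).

σ₀² = 133.8

For the Normal–Normal model with known σ², precisions add: τ_n = τ₀ + n/σ².
So 1/σ₀² = 1/7.4893 − 15/119.0 = 0.133524 − 0.126050 = 0.007474.
Hence σ₀² = 1/0.007474 ≈ 133.8.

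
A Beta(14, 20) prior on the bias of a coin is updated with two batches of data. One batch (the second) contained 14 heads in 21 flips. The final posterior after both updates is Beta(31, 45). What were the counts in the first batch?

Sequential conjugate updates are equivalent to a single update on the pooled data, so total successes = posterior α − prior α and total failures = posterior β − prior β.
Total across both batches: 31−14=17 heads, 45−20=25 tails.
Subtract the second batch: 17−14=3 heads and 25−7=18 tails.

3 heads and 18 tails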